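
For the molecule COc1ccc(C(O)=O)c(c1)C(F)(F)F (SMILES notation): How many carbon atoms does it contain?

9

Count every carbon token in the SMILES (each C, including those in ring-closure positions and inside branches).
Carbon count: 9.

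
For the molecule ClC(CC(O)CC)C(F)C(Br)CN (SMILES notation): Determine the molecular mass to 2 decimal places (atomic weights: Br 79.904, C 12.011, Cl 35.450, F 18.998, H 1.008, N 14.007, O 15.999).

276.57 g/mol

First, the molecular formula is C8H16BrClFNO (counting implicit H from valence).
  Br: 1 × 79.904 = 79.904
  C: 8 × 12.011 = 96.088
  Cl: 1 × 35.450 = 35.450
  F: 1 × 18.998 = 18.998
  H: 16 × 1.008 = 16.128
  N: 1 × 14.007 = 14.007
  O: 1 × 15.999 = 15.999
Sum: 1×79.904 + 8×12.011 + 1×35.450 + 1×18.998 + 16×1.008 + 1×14.007 + 1×15.999 = 276.574 → 276.57 g/mol.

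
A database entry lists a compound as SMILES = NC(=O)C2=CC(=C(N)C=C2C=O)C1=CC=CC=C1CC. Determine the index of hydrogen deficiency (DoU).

10

Molecular formula: C16H16N2O2.
DoU = (2C + 2 + N − H − X) / 2, where X is the halogen count and O/S are ignored.
    = (2·16 + 2 + 2 − 16 − 0) / 2 = 20 / 2 = 10.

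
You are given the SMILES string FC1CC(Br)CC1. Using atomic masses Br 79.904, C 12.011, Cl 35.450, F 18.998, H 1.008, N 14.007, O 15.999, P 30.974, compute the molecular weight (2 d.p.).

167.02 g/mol

First, the molecular formula is C5H8BrF (counting implicit H from valence).
  Br: 1 × 79.904 = 79.904
  C: 5 × 12.011 = 60.055
  F: 1 × 18.998 = 18.998
  H: 8 × 1.008 = 8.064
Sum: 1×79.904 + 5×12.011 + 1×18.998 + 8×1.008 = 167.021 → 167.02 g/mol.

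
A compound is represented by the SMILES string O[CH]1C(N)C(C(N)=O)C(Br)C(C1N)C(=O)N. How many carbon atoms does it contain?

Count every carbon token in the SMILES (each C, including those in ring-closure positions and inside branches).
Carbon count: 8.

8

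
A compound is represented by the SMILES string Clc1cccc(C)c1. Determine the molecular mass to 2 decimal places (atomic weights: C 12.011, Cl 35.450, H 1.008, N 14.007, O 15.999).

126.58 g/mol

First, the molecular formula is C7H7Cl (counting implicit H from valence).
  C: 7 × 12.011 = 84.077
  Cl: 1 × 35.450 = 35.450
  H: 7 × 1.008 = 7.056
Sum: 7×12.011 + 1×35.450 + 7×1.008 = 126.583 → 126.58 g/mol.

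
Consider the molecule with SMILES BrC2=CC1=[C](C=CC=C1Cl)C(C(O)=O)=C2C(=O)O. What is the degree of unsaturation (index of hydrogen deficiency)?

9

Molecular formula: C12H6BrClO4.
DoU = (2C + 2 + N − H − X) / 2, where X is the halogen count and O/S are ignored.
    = (2·12 + 2 + 0 − 6 − 2) / 2 = 18 / 2 = 9.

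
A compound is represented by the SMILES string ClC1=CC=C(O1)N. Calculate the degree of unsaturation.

3

Degree of unsaturation = (number of rings) + (number of π bonds).
Ring closures in the SMILES: 1.
π bonds: 2 double bonds (each 1 DoU) → 2 DoU from unsaturation.
Total DoU = 1 + 2 = 3.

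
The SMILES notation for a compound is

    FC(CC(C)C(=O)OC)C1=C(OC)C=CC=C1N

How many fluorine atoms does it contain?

1

Scan the SMILES for F atoms (remember two-letter symbols like Cl and Br are single atoms).
Fluorine count: 1.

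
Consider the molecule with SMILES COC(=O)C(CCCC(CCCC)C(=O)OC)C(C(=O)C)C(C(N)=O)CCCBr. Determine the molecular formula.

C21H36BrNO6

Walk through each heavy atom and fill implicit hydrogens from standard valence (C 4, N 3, O 2, S 2, halogen 1):
  atom 1: C, bond orders sum to 1 (valence 4) → 3 H
  atom 2: O, bond orders sum to 2 (valence 2) → 0 H
  atom 3: C, bond orders sum to 4 (valence 4) → 0 H
  atom 4: O, bond orders sum to 2 (valence 2) → 0 H
  atom 5: C, bond orders sum to 3 (valence 4) → 1 H
  atom 6: C, bond orders sum to 2 (valence 4) → 2 H
  atom 7: C, bond orders sum to 2 (valence 4) → 2 H
  atom 8: C, bond orders sum to 2 (valence 4) → 2 H
  atom 9: C, bond orders sum to 3 (valence 4) → 1 H
  atom 10: C, bond orders sum to 2 (valence 4) → 2 H
  atom 11: C, bond orders sum to 2 (valence 4) → 2 H
  atom 12: C, bond orders sum to 2 (valence 4) → 2 H
  atom 13: C, bond orders sum to 1 (valence 4) → 3 H
  atom 14: C, bond orders sum to 4 (valence 4) → 0 H
  atom 15: O, bond orders sum to 2 (valence 2) → 0 H
  atom 16: O, bond orders sum to 2 (valence 2) → 0 H
  atom 17: C, bond orders sum to 1 (valence 4) → 3 H
  atom 18: C, bond orders sum to 3 (valence 4) → 1 H
  atom 19: C, bond orders sum to 4 (valence 4) → 0 H
  atom 20: O, bond orders sum to 2 (valence 2) → 0 H
  atom 21: C, bond orders sum to 1 (valence 4) → 3 H
  atom 22: C, bond orders sum to 3 (valence 4) → 1 H
  atom 23: C, bond orders sum to 4 (valence 4) → 0 H
  atom 24: N, bond orders sum to 1 (valence 3) → 2 H
  atom 25: O, bond orders sum to 2 (valence 2) → 0 H
  atom 26: C, bond orders sum to 2 (valence 4) → 2 H
  atom 27: C, bond orders sum to 2 (valence 4) → 2 H
  atom 28: C, bond orders sum to 2 (valence 4) → 2 H
  atom 29: Br (halogen, monovalent) → 0 H
Totals → C:21, H:36, Br:1, N:1, O:6.
In Hill order: C21H36BrNO6.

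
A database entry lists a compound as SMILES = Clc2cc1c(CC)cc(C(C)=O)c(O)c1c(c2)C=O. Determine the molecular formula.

C15H13ClO3

Walk through each heavy atom and fill implicit hydrogens from standard valence (C 4, N 3, O 2, S 2, halogen 1); for lowercase aromatic atoms, an aromatic c carries 1 H when it has two neighbours and 0 H with three, and aromatic n carries 0 H:
  atom 1: Cl (halogen, monovalent) → 0 H
  atom 2: aromatic c, 3 neighbours → 0 H
  atom 3: aromatic c, 2 neighbours → 1 H
  atom 4: aromatic c, 3 neighbours → 0 H
  atom 5: aromatic c, 3 neighbours → 0 H
  atom 6: C, bond orders sum to 2 (valence 4) → 2 H
  atom 7: C, bond orders sum to 1 (valence 4) → 3 H
  atom 8: aromatic c, 2 neighbours → 1 H
  atom 9: aromatic c, 3 neighbours → 0 H
  atom 10: C, bond orders sum to 4 (valence 4) → 0 H
  atom 11: C, bond orders sum to 1 (valence 4) → 3 H
  atom 12: O, bond orders sum to 2 (valence 2) → 0 H
  atom 13: aromatic c, 3 neighbours → 0 H
  atom 14: O, bond orders sum to 1 (valence 2) → 1 H
  atom 15: aromatic c, 3 neighbours → 0 H
  atom 16: aromatic c, 3 neighbours → 0 H
  atom 17: aromatic c, 2 neighbours → 1 H
  atom 18: C, bond orders sum to 3 (valence 4) → 1 H
  atom 19: O, bond orders sum to 2 (valence 2) → 0 H
Totals → C:15, H:13, Cl:1, O:3.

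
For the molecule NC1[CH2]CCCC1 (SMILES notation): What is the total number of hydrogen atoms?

13

Walk through each heavy atom and fill implicit hydrogens from standard valence (C 4, N 3, O 2, S 2, halogen 1):
  atom 1: N, bond orders sum to 1 (valence 3) → 2 H
  atom 2: C, bond orders sum to 3 (valence 4) → 1 H
  atom 3: C with explicit H count 2
  atom 4: C, bond orders sum to 2 (valence 4) → 2 H
  atom 5: C, bond orders sum to 2 (valence 4) → 2 H
  atom 6: C, bond orders sum to 2 (valence 4) → 2 H
  atom 7: C, bond orders sum to 2 (valence 4) → 2 H
Total hydrogens: 13.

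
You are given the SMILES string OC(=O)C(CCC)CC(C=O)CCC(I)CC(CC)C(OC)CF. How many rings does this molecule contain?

0

In SMILES, each pair of matching ring-closure digits denotes one ring-closing bond; the number of such bonds equals the number of independent rings.
Ring-closure bonds here: 0.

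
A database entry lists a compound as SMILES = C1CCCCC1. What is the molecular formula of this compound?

C6H12

Walk through each heavy atom and fill implicit hydrogens from standard valence (C 4, N 3, O 2, S 2, halogen 1):
  atom 1: C, bond orders sum to 2 (valence 4) → 2 H
  atom 2: C, bond orders sum to 2 (valence 4) → 2 H
  atom 3: C, bond orders sum to 2 (valence 4) → 2 H
  atom 4: C, bond orders sum to 2 (valence 4) → 2 H
  atom 5: C, bond orders sum to 2 (valence 4) → 2 H
  atom 6: C, bond orders sum to 2 (valence 4) → 2 H
Totals → C:6, H:12.
In Hill order: C6H12.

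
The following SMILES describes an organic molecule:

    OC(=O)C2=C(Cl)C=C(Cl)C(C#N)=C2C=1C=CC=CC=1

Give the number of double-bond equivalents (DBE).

11

Degree of unsaturation = (number of rings) + (number of π bonds).
Ring closures in the SMILES: 2.
π bonds: 7 double bonds (each 1 DoU), 1 triple bond (each 2 DoU) → 9 DoU from unsaturation.
Total DoU = 2 + 9 = 11.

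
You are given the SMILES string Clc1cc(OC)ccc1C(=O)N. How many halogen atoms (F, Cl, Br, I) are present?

1

Halogen atoms appear at heavy-atom position 1 (1×Cl).
Other groups present: 1 amide, 1 ether.
Halogen count: 1.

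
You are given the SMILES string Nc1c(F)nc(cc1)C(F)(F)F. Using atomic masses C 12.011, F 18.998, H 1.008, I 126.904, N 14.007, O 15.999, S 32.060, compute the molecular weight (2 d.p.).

First, the molecular formula is C6H4F4N2 (counting implicit H from valence).
  C: 6 × 12.011 = 72.066
  F: 4 × 18.998 = 75.992
  H: 4 × 1.008 = 4.032
  N: 2 × 14.007 = 28.014
Sum: 6×12.011 + 4×18.998 + 4×1.008 + 2×14.007 = 180.104 → 180.10 g/mol.

180.10 g/mol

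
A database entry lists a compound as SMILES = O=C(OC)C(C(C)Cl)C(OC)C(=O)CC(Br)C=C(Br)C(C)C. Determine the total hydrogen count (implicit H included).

Walk through each heavy atom and fill implicit hydrogens from standard valence (C 4, N 3, O 2, S 2, halogen 1):
  atom 1: O, bond orders sum to 2 (valence 2) → 0 H
  atom 2: C, bond orders sum to 4 (valence 4) → 0 H
  atom 3: O, bond orders sum to 2 (valence 2) → 0 H
  atom 4: C, bond orders sum to 1 (valence 4) → 3 H
  atom 5: C, bond orders sum to 3 (valence 4) → 1 H
  atom 6: C, bond orders sum to 3 (valence 4) → 1 H
  atom 7: C, bond orders sum to 1 (valence 4) → 3 H
  atom 8: Cl (halogen, monovalent) → 0 H
  atom 9: C, bond orders sum to 3 (valence 4) → 1 H
  atom 10: O, bond orders sum to 2 (valence 2) → 0 H
  atom 11: C, bond orders sum to 1 (valence 4) → 3 H
  atom 12: C, bond orders sum to 4 (valence 4) → 0 H
  atom 13: O, bond orders sum to 2 (valence 2) → 0 H
  atom 14: C, bond orders sum to 2 (valence 4) → 2 H
  atom 15: C, bond orders sum to 3 (valence 4) → 1 H
  atom 16: Br (halogen, monovalent) → 0 H
  atom 17: C, bond orders sum to 3 (valence 4) → 1 H
  atom 18: C, bond orders sum to 4 (valence 4) → 0 H
  atom 19: Br (halogen, monovalent) → 0 H
  atom 20: C, bond orders sum to 3 (valence 4) → 1 H
  atom 21: C, bond orders sum to 1 (valence 4) → 3 H
  atom 22: C, bond orders sum to 1 (valence 4) → 3 H
Total hydrogens: 23.

23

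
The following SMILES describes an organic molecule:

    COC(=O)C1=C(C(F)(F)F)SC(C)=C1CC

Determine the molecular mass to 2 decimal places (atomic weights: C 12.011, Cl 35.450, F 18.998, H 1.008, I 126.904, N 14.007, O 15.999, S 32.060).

252.25 g/mol

First, the molecular formula is C10H11F3O2S (counting implicit H from valence).
  C: 10 × 12.011 = 120.110
  F: 3 × 18.998 = 56.994
  H: 11 × 1.008 = 11.088
  O: 2 × 15.999 = 31.998
  S: 1 × 32.060 = 32.060
Sum: 10×12.011 + 3×18.998 + 11×1.008 + 2×15.999 + 1×32.060 = 252.250 → 252.25 g/mol.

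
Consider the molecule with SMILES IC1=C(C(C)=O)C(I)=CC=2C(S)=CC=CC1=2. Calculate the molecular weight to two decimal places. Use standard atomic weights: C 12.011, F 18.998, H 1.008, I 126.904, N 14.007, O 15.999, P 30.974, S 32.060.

454.06 g/mol

First, the molecular formula is C12H8I2OS (counting implicit H from valence).
  C: 12 × 12.011 = 144.132
  H: 8 × 1.008 = 8.064
  I: 2 × 126.904 = 253.808
  O: 1 × 15.999 = 15.999
  S: 1 × 32.060 = 32.060
Sum: 12×12.011 + 8×1.008 + 2×126.904 + 1×15.999 + 1×32.060 = 454.063 → 454.06 g/mol.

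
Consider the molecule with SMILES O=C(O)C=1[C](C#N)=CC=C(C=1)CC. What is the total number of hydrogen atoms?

Walk through each heavy atom and fill implicit hydrogens from standard valence (C 4, N 3, O 2, S 2, halogen 1):
  atom 1: O, bond orders sum to 2 (valence 2) → 0 H
  atom 2: C, bond orders sum to 4 (valence 4) → 0 H
  atom 3: O, bond orders sum to 1 (valence 2) → 1 H
  atom 4: C, bond orders sum to 4 (valence 4) → 0 H
  atom 5: C with explicit H count 0
  atom 6: C, bond orders sum to 4 (valence 4) → 0 H
  atom 7: N, bond orders sum to 3 (valence 3) → 0 H
  atom 8: C, bond orders sum to 3 (valence 4) → 1 H
  atom 9: C, bond orders sum to 3 (valence 4) → 1 H
  atom 10: C, bond orders sum to 4 (valence 4) → 0 H
  atom 11: C, bond orders sum to 3 (valence 4) → 1 H
  atom 12: C, bond orders sum to 2 (valence 4) → 2 H
  atom 13: C, bond orders sum to 1 (valence 4) → 3 H
Total hydrogens: 9.

9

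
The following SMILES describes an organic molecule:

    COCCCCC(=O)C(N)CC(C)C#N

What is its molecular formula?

C11H20N2O2

Walk through each heavy atom and fill implicit hydrogens from standard valence (C 4, N 3, O 2, S 2, halogen 1):
  atom 1: C, bond orders sum to 1 (valence 4) → 3 H
  atom 2: O, bond orders sum to 2 (valence 2) → 0 H
  atom 3: C, bond orders sum to 2 (valence 4) → 2 H
  atom 4: C, bond orders sum to 2 (valence 4) → 2 H
  atom 5: C, bond orders sum to 2 (valence 4) → 2 H
  atom 6: C, bond orders sum to 2 (valence 4) → 2 H
  atom 7: C, bond orders sum to 4 (valence 4) → 0 H
  atom 8: O, bond orders sum to 2 (valence 2) → 0 H
  atom 9: C, bond orders sum to 3 (valence 4) → 1 H
  atom 10: N, bond orders sum to 1 (valence 3) → 2 H
  atom 11: C, bond orders sum to 2 (valence 4) → 2 H
  atom 12: C, bond orders sum to 3 (valence 4) → 1 H
  atom 13: C, bond orders sum to 1 (valence 4) → 3 H
  atom 14: C, bond orders sum to 4 (valence 4) → 0 H
  atom 15: N, bond orders sum to 3 (valence 3) → 0 H
Totals → C:11, H:20, N:2, O:2.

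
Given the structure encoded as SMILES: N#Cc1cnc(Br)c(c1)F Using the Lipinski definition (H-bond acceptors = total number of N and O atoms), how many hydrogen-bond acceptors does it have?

N atoms: 2; O atoms: 0.
Lipinski HBA = 2 + 0 = 2.

2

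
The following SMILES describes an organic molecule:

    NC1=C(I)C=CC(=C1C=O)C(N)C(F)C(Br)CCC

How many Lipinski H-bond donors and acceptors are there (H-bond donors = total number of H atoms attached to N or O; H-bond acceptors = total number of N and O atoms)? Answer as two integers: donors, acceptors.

4, 3

Donors: find every N or O and count the H atoms it carries.
  atom 1 (N): bond orders sum to 1 → 2 H
  atom 10 (O): bond orders sum to 2 → 0 H
  atom 12 (N): bond orders sum to 1 → 2 H
Lipinski HBD = 4.
Acceptors: N atoms = 2, O atoms = 1 → HBA = 3.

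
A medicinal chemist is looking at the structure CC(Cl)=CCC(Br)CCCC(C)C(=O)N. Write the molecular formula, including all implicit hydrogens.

C11H19BrClNO

Walk through each heavy atom and fill implicit hydrogens from standard valence (C 4, N 3, O 2, S 2, halogen 1):
  atom 1: C, bond orders sum to 1 (valence 4) → 3 H
  atom 2: C, bond orders sum to 4 (valence 4) → 0 H
  atom 3: Cl (halogen, monovalent) → 0 H
  atom 4: C, bond orders sum to 3 (valence 4) → 1 H
  atom 5: C, bond orders sum to 2 (valence 4) → 2 H
  atom 6: C, bond orders sum to 3 (valence 4) → 1 H
  atom 7: Br (halogen, monovalent) → 0 H
  atom 8: C, bond orders sum to 2 (valence 4) → 2 H
  atom 9: C, bond orders sum to 2 (valence 4) → 2 H
  atom 10: C, bond orders sum to 2 (valence 4) → 2 H
  atom 11: C, bond orders sum to 3 (valence 4) → 1 H
  atom 12: C, bond orders sum to 1 (valence 4) → 3 H
  atom 13: C, bond orders sum to 4 (valence 4) → 0 H
  atom 14: O, bond orders sum to 2 (valence 2) → 0 H
  atom 15: N, bond orders sum to 1 (valence 3) → 2 H
Totals → C:11, H:19, Br:1, Cl:1, N:1, O:1.
In Hill order: C11H19BrClNO.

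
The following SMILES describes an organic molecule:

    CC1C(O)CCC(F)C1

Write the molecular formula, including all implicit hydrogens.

C7H13FO

Walk through each heavy atom and fill implicit hydrogens from standard valence (C 4, N 3, O 2, S 2, halogen 1):
  atom 1: C, bond orders sum to 1 (valence 4) → 3 H
  atom 2: C, bond orders sum to 3 (valence 4) → 1 H
  atom 3: C, bond orders sum to 3 (valence 4) → 1 H
  atom 4: O, bond orders sum to 1 (valence 2) → 1 H
  atom 5: C, bond orders sum to 2 (valence 4) → 2 H
  atom 6: C, bond orders sum to 2 (valence 4) → 2 H
  atom 7: C, bond orders sum to 3 (valence 4) → 1 H
  atom 8: F (halogen, monovalent) → 0 H
  atom 9: C, bond orders sum to 2 (valence 4) → 2 H
Totals → C:7, H:13, F:1, O:1.
In Hill order: C7H13FO.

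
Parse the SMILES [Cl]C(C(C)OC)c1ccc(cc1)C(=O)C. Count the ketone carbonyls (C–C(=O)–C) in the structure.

1

The ketone motif appears at heavy-atom position 13 in the SMILES.
Other groups present: 1 ether.
Ketone count: 1.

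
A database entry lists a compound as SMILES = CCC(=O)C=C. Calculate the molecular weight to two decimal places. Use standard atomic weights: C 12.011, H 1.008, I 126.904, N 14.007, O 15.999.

84.12 g/mol

First, the molecular formula is C5H8O (counting implicit H from valence).
  C: 5 × 12.011 = 60.055
  H: 8 × 1.008 = 8.064
  O: 1 × 15.999 = 15.999
Sum: 5×12.011 + 8×1.008 + 1×15.999 = 84.118 → 84.12 g/mol.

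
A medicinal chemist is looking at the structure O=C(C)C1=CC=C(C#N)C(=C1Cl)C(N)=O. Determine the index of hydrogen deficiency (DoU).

8

Degree of unsaturation = (number of rings) + (number of π bonds).
Ring closures in the SMILES: 1.
π bonds: 5 double bonds (each 1 DoU), 1 triple bond (each 2 DoU) → 7 DoU from unsaturation.
Total DoU = 1 + 7 = 8.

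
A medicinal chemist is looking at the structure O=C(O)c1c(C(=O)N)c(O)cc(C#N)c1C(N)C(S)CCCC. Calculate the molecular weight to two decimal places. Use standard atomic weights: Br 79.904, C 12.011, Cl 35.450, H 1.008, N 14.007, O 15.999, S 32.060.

First, the molecular formula is C15H19N3O4S (counting implicit H from valence).
  C: 15 × 12.011 = 180.165
  H: 19 × 1.008 = 19.152
  N: 3 × 14.007 = 42.021
  O: 4 × 15.999 = 63.996
  S: 1 × 32.060 = 32.060
Sum: 15×12.011 + 19×1.008 + 3×14.007 + 4×15.999 + 1×32.060 = 337.394 → 337.39 g/mol.

337.39 g/mol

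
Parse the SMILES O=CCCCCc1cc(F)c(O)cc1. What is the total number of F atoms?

Scan the SMILES for F atoms (remember two-letter symbols like Cl and Br are single atoms).
Fluorine count: 1.

1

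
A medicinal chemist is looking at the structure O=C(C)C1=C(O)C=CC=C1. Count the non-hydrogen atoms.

10

Every atom symbol written in the SMILES (organic subset) is one heavy atom; implicit H are not written.
Heavy atoms by element → C:8, O:2.
Total: 10.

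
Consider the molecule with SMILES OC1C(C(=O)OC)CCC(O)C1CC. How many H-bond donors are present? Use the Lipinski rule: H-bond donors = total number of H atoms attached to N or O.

Donors: find every N or O and count the H atoms it carries.
  atom 1 (O): bond orders sum to 1 → 1 H
  atom 5 (O): bond orders sum to 2 → 0 H
  atom 6 (O): bond orders sum to 2 → 0 H
  atom 11 (O): bond orders sum to 1 → 1 H
Lipinski HBD = 2.

2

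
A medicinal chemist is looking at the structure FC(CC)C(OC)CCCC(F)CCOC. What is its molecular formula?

C12H24F2O2

Walk through each heavy atom and fill implicit hydrogens from standard valence (C 4, N 3, O 2, S 2, halogen 1):
  atom 1: F (halogen, monovalent) → 0 H
  atom 2: C, bond orders sum to 3 (valence 4) → 1 H
  atom 3: C, bond orders sum to 2 (valence 4) → 2 H
  atom 4: C, bond orders sum to 1 (valence 4) → 3 H
  atom 5: C, bond orders sum to 3 (valence 4) → 1 H
  atom 6: O, bond orders sum to 2 (valence 2) → 0 H
  atom 7: C, bond orders sum to 1 (valence 4) → 3 H
  atom 8: C, bond orders sum to 2 (valence 4) → 2 H
  atom 9: C, bond orders sum to 2 (valence 4) → 2 H
  atom 10: C, bond orders sum to 2 (valence 4) → 2 H
  atom 11: C, bond orders sum to 3 (valence 4) → 1 H
  atom 12: F (halogen, monovalent) → 0 H
  atom 13: C, bond orders sum to 2 (valence 4) → 2 H
  atom 14: C, bond orders sum to 2 (valence 4) → 2 H
  atom 15: O, bond orders sum to 2 (valence 2) → 0 H
  atom 16: C, bond orders sum to 1 (valence 4) → 3 H
Totals → C:12, H:24, F:2, O:2.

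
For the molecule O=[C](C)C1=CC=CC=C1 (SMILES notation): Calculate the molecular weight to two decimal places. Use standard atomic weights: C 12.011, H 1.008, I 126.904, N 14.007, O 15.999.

120.15 g/mol

First, the molecular formula is C8H8O (counting implicit H from valence).
  C: 8 × 12.011 = 96.088
  H: 8 × 1.008 = 8.064
  O: 1 × 15.999 = 15.999
Sum: 8×12.011 + 8×1.008 + 1×15.999 = 120.151 → 120.15 g/mol.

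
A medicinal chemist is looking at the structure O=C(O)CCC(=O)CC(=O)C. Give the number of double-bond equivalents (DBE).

Molecular formula: C7H10O4.
DoU = (2C + 2 + N − H − X) / 2, where X is the halogen count and O/S are ignored.
    = (2·7 + 2 + 0 − 10 − 0) / 2 = 6 / 2 = 3.

3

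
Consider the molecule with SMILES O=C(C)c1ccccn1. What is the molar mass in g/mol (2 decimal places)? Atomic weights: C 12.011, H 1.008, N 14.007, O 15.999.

121.14 g/mol

First, the molecular formula is C7H7NO (counting implicit H from valence).
  C: 7 × 12.011 = 84.077
  H: 7 × 1.008 = 7.056
  N: 1 × 14.007 = 14.007
  O: 1 × 15.999 = 15.999
Sum: 7×12.011 + 7×1.008 + 1×14.007 + 1×15.999 = 121.139 → 121.14 g/mol.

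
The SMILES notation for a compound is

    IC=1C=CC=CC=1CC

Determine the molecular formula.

C8H9I

Walk through each heavy atom and fill implicit hydrogens from standard valence (C 4, N 3, O 2, S 2, halogen 1):
  atom 1: I (halogen, monovalent) → 0 H
  atom 2: C, bond orders sum to 4 (valence 4) → 0 H
  atom 3: C, bond orders sum to 3 (valence 4) → 1 H
  atom 4: C, bond orders sum to 3 (valence 4) → 1 H
  atom 5: C, bond orders sum to 3 (valence 4) → 1 H
  atom 6: C, bond orders sum to 3 (valence 4) → 1 H
  atom 7: C, bond orders sum to 4 (valence 4) → 0 H
  atom 8: C, bond orders sum to 2 (valence 4) → 2 H
  atom 9: C, bond orders sum to 1 (valence 4) → 3 H
Totals → C:8, H:9, I:1.
In Hill order: C8H9I.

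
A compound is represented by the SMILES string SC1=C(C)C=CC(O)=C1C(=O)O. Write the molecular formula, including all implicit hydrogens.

Walk through each heavy atom and fill implicit hydrogens from standard valence (C 4, N 3, O 2, S 2, halogen 1):
  atom 1: S, bond orders sum to 1 (valence 2) → 1 H
  atom 2: C, bond orders sum to 4 (valence 4) → 0 H
  atom 3: C, bond orders sum to 4 (valence 4) → 0 H
  atom 4: C, bond orders sum to 1 (valence 4) → 3 H
  atom 5: C, bond orders sum to 3 (valence 4) → 1 H
  atom 6: C, bond orders sum to 3 (valence 4) → 1 H
  atom 7: C, bond orders sum to 4 (valence 4) → 0 H
  atom 8: O, bond orders sum to 1 (valence 2) → 1 H
  atom 9: C, bond orders sum to 4 (valence 4) → 0 H
  atom 10: C, bond orders sum to 4 (valence 4) → 0 H
  atom 11: O, bond orders sum to 2 (valence 2) → 0 H
  atom 12: O, bond orders sum to 1 (valence 2) → 1 H
Totals → C:8, H:8, O:3, S:1.

C8H8O3S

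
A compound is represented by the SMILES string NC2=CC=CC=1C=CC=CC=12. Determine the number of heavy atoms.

Every atom symbol written in the SMILES (organic subset) is one heavy atom; implicit H are not written.
Heavy atoms by element → C:10, N:1.
Total: 11.

11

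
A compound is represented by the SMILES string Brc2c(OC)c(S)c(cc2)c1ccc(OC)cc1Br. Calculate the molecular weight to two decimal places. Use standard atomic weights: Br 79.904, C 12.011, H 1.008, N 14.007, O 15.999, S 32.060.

404.12 g/mol

First, the molecular formula is C14H12Br2O2S (counting implicit H from valence).
  Br: 2 × 79.904 = 159.808
  C: 14 × 12.011 = 168.154
  H: 12 × 1.008 = 12.096
  O: 2 × 15.999 = 31.998
  S: 1 × 32.060 = 32.060
Sum: 2×79.904 + 14×12.011 + 12×1.008 + 2×15.999 + 1×32.060 = 404.116 → 404.12 g/mol.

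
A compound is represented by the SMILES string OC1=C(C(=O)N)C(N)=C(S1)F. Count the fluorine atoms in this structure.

Scan the SMILES for F atoms (remember two-letter symbols like Cl and Br are single atoms).
Fluorine count: 1.

1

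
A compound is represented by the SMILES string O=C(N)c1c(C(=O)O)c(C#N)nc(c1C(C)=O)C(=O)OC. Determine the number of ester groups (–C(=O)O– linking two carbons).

The ester motif appears at heavy-atom position 18 in the SMILES.
Other groups present: 1 amide, 1 carboxylic acid, 1 ketone, 1 nitrile.
Ester count: 1.

1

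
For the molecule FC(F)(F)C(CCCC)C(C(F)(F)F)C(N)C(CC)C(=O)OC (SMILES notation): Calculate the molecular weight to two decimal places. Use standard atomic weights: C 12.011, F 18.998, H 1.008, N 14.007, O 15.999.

351.33 g/mol

First, the molecular formula is C14H23F6NO2 (counting implicit H from valence).
  C: 14 × 12.011 = 168.154
  F: 6 × 18.998 = 113.988
  H: 23 × 1.008 = 23.184
  N: 1 × 14.007 = 14.007
  O: 2 × 15.999 = 31.998
Sum: 14×12.011 + 6×18.998 + 23×1.008 + 1×14.007 + 2×15.999 = 351.331 → 351.33 g/mol.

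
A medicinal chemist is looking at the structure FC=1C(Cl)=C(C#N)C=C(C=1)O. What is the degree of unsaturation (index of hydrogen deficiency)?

Degree of unsaturation = (number of rings) + (number of π bonds).
Ring closures in the SMILES: 1.
π bonds: 3 double bonds (each 1 DoU), 1 triple bond (each 2 DoU) → 5 DoU from unsaturation.
Total DoU = 1 + 5 = 6.

6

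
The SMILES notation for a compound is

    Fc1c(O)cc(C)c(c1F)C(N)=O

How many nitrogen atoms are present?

1

Scan the SMILES for N atoms (remember two-letter symbols like Cl and Br are single atoms).
Nitrogen count: 1.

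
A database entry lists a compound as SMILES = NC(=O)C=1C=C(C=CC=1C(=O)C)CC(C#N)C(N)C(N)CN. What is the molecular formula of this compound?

C15H21N5O2

Walk through each heavy atom and fill implicit hydrogens from standard valence (C 4, N 3, O 2, S 2, halogen 1):
  atom 1: N, bond orders sum to 1 (valence 3) → 2 H
  atom 2: C, bond orders sum to 4 (valence 4) → 0 H
  atom 3: O, bond orders sum to 2 (valence 2) → 0 H
  atom 4: C, bond orders sum to 4 (valence 4) → 0 H
  atom 5: C, bond orders sum to 3 (valence 4) → 1 H
  atom 6: C, bond orders sum to 4 (valence 4) → 0 H
  atom 7: C, bond orders sum to 3 (valence 4) → 1 H
  atom 8: C, bond orders sum to 3 (valence 4) → 1 H
  atom 9: C, bond orders sum to 4 (valence 4) → 0 H
  atom 10: C, bond orders sum to 4 (valence 4) → 0 H
  atom 11: O, bond orders sum to 2 (valence 2) → 0 H
  atom 12: C, bond orders sum to 1 (valence 4) → 3 H
  atom 13: C, bond orders sum to 2 (valence 4) → 2 H
  atom 14: C, bond orders sum to 3 (valence 4) → 1 H
  atom 15: C, bond orders sum to 4 (valence 4) → 0 H
  atom 16: N, bond orders sum to 3 (valence 3) → 0 H
  atom 17: C, bond orders sum to 3 (valence 4) → 1 H
  atom 18: N, bond orders sum to 1 (valence 3) → 2 H
  atom 19: C, bond orders sum to 3 (valence 4) → 1 H
  atom 20: N, bond orders sum to 1 (valence 3) → 2 H
  atom 21: C, bond orders sum to 2 (valence 4) → 2 H
  atom 22: N, bond orders sum to 1 (valence 3) → 2 H
Totals → C:15, H:21, N:5, O:2.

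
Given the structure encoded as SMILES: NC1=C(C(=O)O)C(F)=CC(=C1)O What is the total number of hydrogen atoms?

6

Walk through each heavy atom and fill implicit hydrogens from standard valence (C 4, N 3, O 2, S 2, halogen 1):
  atom 1: N, bond orders sum to 1 (valence 3) → 2 H
  atom 2: C, bond orders sum to 4 (valence 4) → 0 H
  atom 3: C, bond orders sum to 4 (valence 4) → 0 H
  atom 4: C, bond orders sum to 4 (valence 4) → 0 H
  atom 5: O, bond orders sum to 2 (valence 2) → 0 H
  atom 6: O, bond orders sum to 1 (valence 2) → 1 H
  atom 7: C, bond orders sum to 4 (valence 4) → 0 H
  atom 8: F (halogen, monovalent) → 0 H
  atom 9: C, bond orders sum to 3 (valence 4) → 1 H
  atom 10: C, bond orders sum to 4 (valence 4) → 0 H
  atom 11: C, bond orders sum to 3 (valence 4) → 1 H
  atom 12: O, bond orders sum to 1 (valence 2) → 1 H
Total hydrogens: 6.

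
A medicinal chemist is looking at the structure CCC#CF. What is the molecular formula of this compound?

Walk through each heavy atom and fill implicit hydrogens from standard valence (C 4, N 3, O 2, S 2, halogen 1):
  atom 1: C, bond orders sum to 1 (valence 4) → 3 H
  atom 2: C, bond orders sum to 2 (valence 4) → 2 H
  atom 3: C, bond orders sum to 4 (valence 4) → 0 H
  atom 4: C, bond orders sum to 4 (valence 4) → 0 H
  atom 5: F (halogen, monovalent) → 0 H
Totals → C:4, H:5, F:1.

C4H5F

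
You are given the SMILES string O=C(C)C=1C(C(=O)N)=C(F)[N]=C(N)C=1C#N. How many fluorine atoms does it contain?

Scan the SMILES for F atoms (remember two-letter symbols like Cl and Br are single atoms).
Fluorine count: 1.

1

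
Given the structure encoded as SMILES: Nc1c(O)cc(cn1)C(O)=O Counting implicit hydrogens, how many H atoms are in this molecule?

Walk through each heavy atom and fill implicit hydrogens from standard valence (C 4, N 3, O 2, S 2, halogen 1); for lowercase aromatic atoms, an aromatic c carries 1 H when it has two neighbours and 0 H with three, and aromatic n carries 0 H:
  atom 1: N, bond orders sum to 1 (valence 3) → 2 H
  atom 2: aromatic c, 3 neighbours → 0 H
  atom 3: aromatic c, 3 neighbours → 0 H
  atom 4: O, bond orders sum to 1 (valence 2) → 1 H
  atom 5: aromatic c, 2 neighbours → 1 H
  atom 6: aromatic c, 3 neighbours → 0 H
  atom 7: aromatic c, 2 neighbours → 1 H
  atom 8: aromatic n, 2 neighbours → 0 H
  atom 9: C, bond orders sum to 4 (valence 4) → 0 H
  atom 10: O, bond orders sum to 1 (valence 2) → 1 H
  atom 11: O, bond orders sum to 2 (valence 2) → 0 H
Total hydrogens: 6.

6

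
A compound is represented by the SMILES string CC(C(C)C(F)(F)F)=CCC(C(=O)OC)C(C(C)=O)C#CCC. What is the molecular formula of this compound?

Walk through each heavy atom and fill implicit hydrogens from standard valence (C 4, N 3, O 2, S 2, halogen 1):
  atom 1: C, bond orders sum to 1 (valence 4) → 3 H
  atom 2: C, bond orders sum to 4 (valence 4) → 0 H
  atom 3: C, bond orders sum to 3 (valence 4) → 1 H
  atom 4: C, bond orders sum to 1 (valence 4) → 3 H
  atom 5: C, bond orders sum to 4 (valence 4) → 0 H
  atom 6: F (halogen, monovalent) → 0 H
  atom 7: F (halogen, monovalent) → 0 H
  atom 8: F (halogen, monovalent) → 0 H
  atom 9: C, bond orders sum to 3 (valence 4) → 1 H
  atom 10: C, bond orders sum to 2 (valence 4) → 2 H
  atom 11: C, bond orders sum to 3 (valence 4) → 1 H
  atom 12: C, bond orders sum to 4 (valence 4) → 0 H
  atom 13: O, bond orders sum to 2 (valence 2) → 0 H
  atom 14: O, bond orders sum to 2 (valence 2) → 0 H
  atom 15: C, bond orders sum to 1 (valence 4) → 3 H
  atom 16: C, bond orders sum to 3 (valence 4) → 1 H
  atom 17: C, bond orders sum to 4 (valence 4) → 0 H
  atom 18: C, bond orders sum to 1 (valence 4) → 3 H
  atom 19: O, bond orders sum to 2 (valence 2) → 0 H
  atom 20: C, bond orders sum to 4 (valence 4) → 0 H
  atom 21: C, bond orders sum to 4 (valence 4) → 0 H
  atom 22: C, bond orders sum to 2 (valence 4) → 2 H
  atom 23: C, bond orders sum to 1 (valence 4) → 3 H
Totals → C:17, H:23, F:3, O:3.
In Hill order: C17H23F3O3.

C17H23F3O3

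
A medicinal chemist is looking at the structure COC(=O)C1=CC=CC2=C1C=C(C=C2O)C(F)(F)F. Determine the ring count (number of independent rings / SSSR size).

2

In SMILES, each pair of matching ring-closure digits denotes one ring-closing bond; the number of such bonds equals the number of independent rings.
Ring-closure bonds here: 2.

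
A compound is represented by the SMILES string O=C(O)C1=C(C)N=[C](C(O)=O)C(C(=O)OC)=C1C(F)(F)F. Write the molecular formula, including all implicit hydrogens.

Walk through each heavy atom and fill implicit hydrogens from standard valence (C 4, N 3, O 2, S 2, halogen 1):
  atom 1: O, bond orders sum to 2 (valence 2) → 0 H
  atom 2: C, bond orders sum to 4 (valence 4) → 0 H
  atom 3: O, bond orders sum to 1 (valence 2) → 1 H
  atom 4: C, bond orders sum to 4 (valence 4) → 0 H
  atom 5: C, bond orders sum to 4 (valence 4) → 0 H
  atom 6: C, bond orders sum to 1 (valence 4) → 3 H
  atom 7: N, bond orders sum to 3 (valence 3) → 0 H
  atom 8: C with explicit H count 0
  atom 9: C, bond orders sum to 4 (valence 4) → 0 H
  atom 10: O, bond orders sum to 1 (valence 2) → 1 H
  atom 11: O, bond orders sum to 2 (valence 2) → 0 H
  atom 12: C, bond orders sum to 4 (valence 4) → 0 H
  atom 13: C, bond orders sum to 4 (valence 4) → 0 H
  atom 14: O, bond orders sum to 2 (valence 2) → 0 H
  atom 15: O, bond orders sum to 2 (valence 2) → 0 H
  atom 16: C, bond orders sum to 1 (valence 4) → 3 H
  atom 17: C, bond orders sum to 4 (valence 4) → 0 H
  atom 18: C, bond orders sum to 4 (valence 4) → 0 H
  atom 19: F (halogen, monovalent) → 0 H
  atom 20: F (halogen, monovalent) → 0 H
  atom 21: F (halogen, monovalent) → 0 H
Totals → C:11, H:8, F:3, N:1, O:6.
In Hill order: C11H8F3NO6.

C11H8F3NO6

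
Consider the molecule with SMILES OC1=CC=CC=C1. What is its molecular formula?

Walk through each heavy atom and fill implicit hydrogens from standard valence (C 4, N 3, O 2, S 2, halogen 1):
  atom 1: O, bond orders sum to 1 (valence 2) → 1 H
  atom 2: C, bond orders sum to 4 (valence 4) → 0 H
  atom 3: C, bond orders sum to 3 (valence 4) → 1 H
  atom 4: C, bond orders sum to 3 (valence 4) → 1 H
  atom 5: C, bond orders sum to 3 (valence 4) → 1 H
  atom 6: C, bond orders sum to 3 (valence 4) → 1 H
  atom 7: C, bond orders sum to 3 (valence 4) → 1 H
Totals → C:6, H:6, O:1.
In Hill order: C6H6O.

C6H6O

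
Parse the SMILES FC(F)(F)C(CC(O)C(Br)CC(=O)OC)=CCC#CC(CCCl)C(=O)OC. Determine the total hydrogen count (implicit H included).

21

Walk through each heavy atom and fill implicit hydrogens from standard valence (C 4, N 3, O 2, S 2, halogen 1):
  atom 1: F (halogen, monovalent) → 0 H
  atom 2: C, bond orders sum to 4 (valence 4) → 0 H
  atom 3: F (halogen, monovalent) → 0 H
  atom 4: F (halogen, monovalent) → 0 H
  atom 5: C, bond orders sum to 4 (valence 4) → 0 H
  atom 6: C, bond orders sum to 2 (valence 4) → 2 H
  atom 7: C, bond orders sum to 3 (valence 4) → 1 H
  atom 8: O, bond orders sum to 1 (valence 2) → 1 H
  atom 9: C, bond orders sum to 3 (valence 4) → 1 H
  atom 10: Br (halogen, monovalent) → 0 H
  atom 11: C, bond orders sum to 2 (valence 4) → 2 H
  atom 12: C, bond orders sum to 4 (valence 4) → 0 H
  atom 13: O, bond orders sum to 2 (valence 2) → 0 H
  atom 14: O, bond orders sum to 2 (valence 2) → 0 H
  atom 15: C, bond orders sum to 1 (valence 4) → 3 H
  atom 16: C, bond orders sum to 3 (valence 4) → 1 H
  atom 17: C, bond orders sum to 2 (valence 4) → 2 H
  atom 18: C, bond orders sum to 4 (valence 4) → 0 H
  atom 19: C, bond orders sum to 4 (valence 4) → 0 H
  atom 20: C, bond orders sum to 3 (valence 4) → 1 H
  atom 21: C, bond orders sum to 2 (valence 4) → 2 H
  atom 22: C, bond orders sum to 2 (valence 4) → 2 H
  atom 23: Cl (halogen, monovalent) → 0 H
  atom 24: C, bond orders sum to 4 (valence 4) → 0 H
  atom 25: O, bond orders sum to 2 (valence 2) → 0 H
  atom 26: O, bond orders sum to 2 (valence 2) → 0 H
  atom 27: C, bond orders sum to 1 (valence 4) → 3 H
Total hydrogens: 21.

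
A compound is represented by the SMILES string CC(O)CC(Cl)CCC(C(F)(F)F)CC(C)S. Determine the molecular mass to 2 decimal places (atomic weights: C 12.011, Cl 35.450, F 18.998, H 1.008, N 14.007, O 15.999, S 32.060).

First, the molecular formula is C11H20ClF3OS (counting implicit H from valence).
  C: 11 × 12.011 = 132.121
  Cl: 1 × 35.450 = 35.450
  F: 3 × 18.998 = 56.994
  H: 20 × 1.008 = 20.160
  O: 1 × 15.999 = 15.999
  S: 1 × 32.060 = 32.060
Sum: 11×12.011 + 1×35.450 + 3×18.998 + 20×1.008 + 1×15.999 + 1×32.060 = 292.784 → 292.78 g/mol.

292.78 g/mol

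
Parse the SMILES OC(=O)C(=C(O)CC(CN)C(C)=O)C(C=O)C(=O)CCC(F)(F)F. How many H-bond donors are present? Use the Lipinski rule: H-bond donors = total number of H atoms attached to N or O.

4

Donors: find every N or O and count the H atoms it carries.
  atom 1 (O): bond orders sum to 1 → 1 H
  atom 3 (O): bond orders sum to 2 → 0 H
  atom 6 (O): bond orders sum to 1 → 1 H
  atom 10 (N): bond orders sum to 1 → 2 H
  atom 13 (O): bond orders sum to 2 → 0 H
  atom 16 (O): bond orders sum to 2 → 0 H
  atom 18 (O): bond orders sum to 2 → 0 H
Lipinski HBD = 4.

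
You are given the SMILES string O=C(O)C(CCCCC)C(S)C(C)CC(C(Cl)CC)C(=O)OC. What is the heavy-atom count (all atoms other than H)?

Every atom symbol written in the SMILES (organic subset) is one heavy atom; implicit H are not written.
Heavy atoms by element → C:17, Cl:1, O:4, S:1.
Total: 23.

23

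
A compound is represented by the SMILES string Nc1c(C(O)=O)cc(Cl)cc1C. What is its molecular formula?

C8H8ClNO2

Walk through each heavy atom and fill implicit hydrogens from standard valence (C 4, N 3, O 2, S 2, halogen 1); for lowercase aromatic atoms, an aromatic c carries 1 H when it has two neighbours and 0 H with three, and aromatic n carries 0 H:
  atom 1: N, bond orders sum to 1 (valence 3) → 2 H
  atom 2: aromatic c, 3 neighbours → 0 H
  atom 3: aromatic c, 3 neighbours → 0 H
  atom 4: C, bond orders sum to 4 (valence 4) → 0 H
  atom 5: O, bond orders sum to 1 (valence 2) → 1 H
  atom 6: O, bond orders sum to 2 (valence 2) → 0 H
  atom 7: aromatic c, 2 neighbours → 1 H
  atom 8: aromatic c, 3 neighbours → 0 H
  atom 9: Cl (halogen, monovalent) → 0 H
  atom 10: aromatic c, 2 neighbours → 1 H
  atom 11: aromatic c, 3 neighbours → 0 H
  atom 12: C, bond orders sum to 1 (valence 4) → 3 H
Totals → C:8, H:8, Cl:1, N:1, O:2.
In Hill order: C8H8ClNO2.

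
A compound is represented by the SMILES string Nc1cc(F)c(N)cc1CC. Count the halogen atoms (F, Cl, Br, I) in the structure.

Halogen atoms appear at heavy-atom position 5 (1×F).
Other groups present: 2 primary amine.
Halogen count: 1.

1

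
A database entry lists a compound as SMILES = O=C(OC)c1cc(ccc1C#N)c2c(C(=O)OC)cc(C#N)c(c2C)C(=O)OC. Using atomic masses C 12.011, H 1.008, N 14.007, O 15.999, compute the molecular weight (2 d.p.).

First, the molecular formula is C21H16N2O6 (counting implicit H from valence).
  C: 21 × 12.011 = 252.231
  H: 16 × 1.008 = 16.128
  N: 2 × 14.007 = 28.014
  O: 6 × 15.999 = 95.994
Sum: 21×12.011 + 16×1.008 + 2×14.007 + 6×15.999 = 392.367 → 392.37 g/mol.

392.37 g/mol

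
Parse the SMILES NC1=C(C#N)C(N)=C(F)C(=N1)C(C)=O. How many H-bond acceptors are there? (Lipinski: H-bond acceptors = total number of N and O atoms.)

5

N atoms: 4; O atoms: 1.
Lipinski HBA = 4 + 1 = 5.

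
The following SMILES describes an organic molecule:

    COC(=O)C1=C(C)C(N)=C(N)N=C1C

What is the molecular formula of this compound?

C9H13N3O2

Walk through each heavy atom and fill implicit hydrogens from standard valence (C 4, N 3, O 2, S 2, halogen 1):
  atom 1: C, bond orders sum to 1 (valence 4) → 3 H
  atom 2: O, bond orders sum to 2 (valence 2) → 0 H
  atom 3: C, bond orders sum to 4 (valence 4) → 0 H
  atom 4: O, bond orders sum to 2 (valence 2) → 0 H
  atom 5: C, bond orders sum to 4 (valence 4) → 0 H
  atom 6: C, bond orders sum to 4 (valence 4) → 0 H
  atom 7: C, bond orders sum to 1 (valence 4) → 3 H
  atom 8: C, bond orders sum to 4 (valence 4) → 0 H
  atom 9: N, bond orders sum to 1 (valence 3) → 2 H
  atom 10: C, bond orders sum to 4 (valence 4) → 0 H
  atom 11: N, bond orders sum to 1 (valence 3) → 2 H
  atom 12: N, bond orders sum to 3 (valence 3) → 0 H
  atom 13: C, bond orders sum to 4 (valence 4) → 0 H
  atom 14: C, bond orders sum to 1 (valence 4) → 3 H
Totals → C:9, H:13, N:3, O:2.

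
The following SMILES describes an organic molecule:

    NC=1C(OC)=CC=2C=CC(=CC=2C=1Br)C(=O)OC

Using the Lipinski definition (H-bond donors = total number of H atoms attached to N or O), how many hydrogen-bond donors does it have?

Donors: find every N or O and count the H atoms it carries.
  atom 1 (N): bond orders sum to 1 → 2 H
  atom 4 (O): bond orders sum to 2 → 0 H
  atom 16 (O): bond orders sum to 2 → 0 H
  atom 17 (O): bond orders sum to 2 → 0 H
Lipinski HBD = 2.

2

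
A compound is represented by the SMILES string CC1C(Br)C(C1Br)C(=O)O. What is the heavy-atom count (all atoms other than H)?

10

Every atom symbol written in the SMILES (organic subset) is one heavy atom; implicit H are not written.
Heavy atoms by element → Br:2, C:6, O:2.
Total: 10.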